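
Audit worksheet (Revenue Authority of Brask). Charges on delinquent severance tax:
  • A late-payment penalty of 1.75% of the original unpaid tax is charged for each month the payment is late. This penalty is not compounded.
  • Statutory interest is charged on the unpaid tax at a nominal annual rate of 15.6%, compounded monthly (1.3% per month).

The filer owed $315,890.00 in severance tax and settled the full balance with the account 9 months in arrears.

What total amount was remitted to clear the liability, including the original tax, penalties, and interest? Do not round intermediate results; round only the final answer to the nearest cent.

$404,583.13

Late-payment penalty = 1.75% × $315,890.00 × 9 mo = $49,752.68…
Interest: $315,890.00 × ((1 + 0.013)^9 − 1) = $315,890.00 × 0.1232722… = $38,940.4533…
Total = $315,890.00 + $49,752.6750 + $38,940.4533… = $404,583.13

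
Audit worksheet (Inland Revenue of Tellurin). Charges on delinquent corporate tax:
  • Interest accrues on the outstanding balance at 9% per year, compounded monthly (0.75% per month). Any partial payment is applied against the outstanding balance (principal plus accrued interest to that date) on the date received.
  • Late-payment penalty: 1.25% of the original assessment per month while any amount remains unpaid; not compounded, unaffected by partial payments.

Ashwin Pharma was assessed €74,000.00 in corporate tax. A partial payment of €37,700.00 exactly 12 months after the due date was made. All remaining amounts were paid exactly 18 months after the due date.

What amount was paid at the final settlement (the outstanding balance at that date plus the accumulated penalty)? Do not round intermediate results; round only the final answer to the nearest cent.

€61,874.44

Balance at month 12: €74,000.0000 × (1 + 0.0075)^12 = €80,941.7104…
After €37,700.00 payment: €80,941.7104… − €37,700.00 = €43,241.7104…
Balance at month 18: €43,241.7104… × (1 + 0.0075)^6 = €45,224.4395…
Penalty: 18 × 1.25% × €74,000.00 = €16,650.00
Final settlement = outstanding balance + penalty = €45,224.4395… + €16,650.00 = €61,874.44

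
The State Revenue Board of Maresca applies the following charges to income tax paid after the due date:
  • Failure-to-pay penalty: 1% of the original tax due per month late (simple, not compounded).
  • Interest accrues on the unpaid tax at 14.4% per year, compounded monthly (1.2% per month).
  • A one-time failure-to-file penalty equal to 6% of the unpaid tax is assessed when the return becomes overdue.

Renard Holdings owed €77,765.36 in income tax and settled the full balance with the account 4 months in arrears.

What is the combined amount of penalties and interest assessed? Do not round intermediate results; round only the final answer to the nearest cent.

Failure-to-file penalty: 6% × €77,765.36 = €4,665.92…
Failure-to-pay penalty = 1% × €77,765.36 × 4 mo = €3,110.61…
Interest: €77,765.36 × ((1 + 0.012)^4 − 1) = €77,765.36 × 0.0488709… = €3,800.4657…
Penalties + interest = €7,776.5360 + €3,800.4657… = €11,577.00

€11,577.00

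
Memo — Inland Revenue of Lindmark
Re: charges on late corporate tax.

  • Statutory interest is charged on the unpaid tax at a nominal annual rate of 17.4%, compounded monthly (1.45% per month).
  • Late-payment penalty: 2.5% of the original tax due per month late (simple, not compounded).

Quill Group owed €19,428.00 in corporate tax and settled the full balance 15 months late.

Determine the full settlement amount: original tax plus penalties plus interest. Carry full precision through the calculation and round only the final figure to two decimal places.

Late-payment penalty = 2.5% × €19,428.00 × 15 mo = €7,285.50
Interest: €19,428.00 × ((1 + 0.0145)^15 − 1) = €19,428.00 × 0.2410257… = €4,682.6470…
Total = €19,428.00 + €7,285.5000 + €4,682.6470… = €31,396.15

€31,396.15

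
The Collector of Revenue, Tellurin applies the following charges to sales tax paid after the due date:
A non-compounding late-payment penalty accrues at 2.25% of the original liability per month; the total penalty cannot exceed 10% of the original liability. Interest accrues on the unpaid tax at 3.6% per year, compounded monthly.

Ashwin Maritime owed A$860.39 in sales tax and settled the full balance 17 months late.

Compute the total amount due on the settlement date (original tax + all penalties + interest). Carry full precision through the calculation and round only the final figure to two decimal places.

A$991.38

Penalty (uncapped): 17 × 2.25% × A$860.39 = A$329.10…; cap = 10% × A$860.39 = A$86.04… → penalty = A$86.04…
Interest (3.6%/yr ÷ 12 = 0.3%/month): A$860.39 × ((1 + 0.003)^17 − 1) = A$44.9490…
Total = A$860.39 + A$86.0390 + A$44.9490… = A$991.38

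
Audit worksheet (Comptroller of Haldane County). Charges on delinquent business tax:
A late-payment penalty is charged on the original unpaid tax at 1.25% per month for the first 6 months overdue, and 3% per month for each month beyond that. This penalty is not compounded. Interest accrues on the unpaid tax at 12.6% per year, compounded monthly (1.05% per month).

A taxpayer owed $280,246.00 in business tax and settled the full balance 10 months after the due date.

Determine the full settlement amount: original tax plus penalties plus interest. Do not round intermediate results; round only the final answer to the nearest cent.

$365,749.83

Penalty, months 1–6: 6 × 1.25% × $280,246.00 = $21,018.45
Penalty, months 7–10: 4 × 3% × $280,246.00 = $33,629.52
Interest: $280,246.00 × ((1 + 0.0105)^10 − 1) = $280,246.00 × 0.1101028… = $30,855.8553…
Total = $280,246.00 + $54,647.9700 + $30,855.8553… = $365,749.83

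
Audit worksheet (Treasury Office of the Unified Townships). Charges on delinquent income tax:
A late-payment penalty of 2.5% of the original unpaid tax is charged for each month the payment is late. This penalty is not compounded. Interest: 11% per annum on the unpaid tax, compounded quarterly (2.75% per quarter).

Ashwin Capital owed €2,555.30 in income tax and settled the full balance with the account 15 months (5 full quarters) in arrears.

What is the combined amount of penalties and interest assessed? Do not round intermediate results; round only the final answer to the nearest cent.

€1,329.45

Late-payment penalty = 2.5% × €2,555.30 × 15 mo = €958.24…
Interest: €2,555.30 × ((1 + 0.0275)^5 − 1) = €2,555.30 × 0.1452733… = €371.2170…
Penalties + interest = €958.2375 + €371.2170… = €1,329.45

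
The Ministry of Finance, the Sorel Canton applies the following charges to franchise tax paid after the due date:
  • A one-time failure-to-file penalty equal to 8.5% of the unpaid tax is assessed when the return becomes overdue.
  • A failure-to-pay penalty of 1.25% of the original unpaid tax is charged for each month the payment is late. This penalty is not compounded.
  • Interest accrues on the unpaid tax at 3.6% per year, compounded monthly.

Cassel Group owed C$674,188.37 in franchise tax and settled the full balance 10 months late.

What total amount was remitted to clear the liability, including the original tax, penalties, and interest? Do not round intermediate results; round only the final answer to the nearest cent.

C$836,268.82

Failure-to-file penalty: 8.5% × C$674,188.37 = C$57,306.01…
Failure-to-pay penalty = 1.25% × C$674,188.37 × 10 mo = C$84,273.55…
Interest (3.6%/yr ÷ 12 = 0.3%/month): C$674,188.37 × ((1 + 0.003)^10 − 1) = C$20,500.8933…
Total = C$674,188.37 + C$141,579.5577 + C$20,500.8933… = C$836,268.82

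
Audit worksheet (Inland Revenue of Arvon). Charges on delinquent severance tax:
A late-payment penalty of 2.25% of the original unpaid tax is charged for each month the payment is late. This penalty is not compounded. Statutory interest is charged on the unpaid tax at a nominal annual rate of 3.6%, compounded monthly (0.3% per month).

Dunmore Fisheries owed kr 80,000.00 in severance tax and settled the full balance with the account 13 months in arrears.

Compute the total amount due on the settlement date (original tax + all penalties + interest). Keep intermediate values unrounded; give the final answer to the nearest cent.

Late-payment penalty: 13 × 2.25% × kr 80,000.00 = kr 23,400.00
Interest: kr 80,000.00 × ((1 + 0.003)^13 − 1) = kr 80,000.00 × 0.0397098… = kr 3,176.7824…
Total = kr 80,000.00 + kr 23,400.0000 + kr 3,176.7824… = kr 106,576.78

kr 106,576.78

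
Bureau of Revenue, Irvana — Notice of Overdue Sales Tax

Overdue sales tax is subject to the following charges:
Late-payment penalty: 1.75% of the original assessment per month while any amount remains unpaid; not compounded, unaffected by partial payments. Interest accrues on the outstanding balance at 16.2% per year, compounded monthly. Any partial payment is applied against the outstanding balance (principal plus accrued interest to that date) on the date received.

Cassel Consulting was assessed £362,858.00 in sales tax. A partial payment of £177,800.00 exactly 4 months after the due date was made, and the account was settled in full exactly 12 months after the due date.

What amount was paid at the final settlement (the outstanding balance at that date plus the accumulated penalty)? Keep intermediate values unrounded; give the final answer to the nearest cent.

Monthly rate = 16.2% ÷ 12 = 1.35%
Balance at month 4: £362,858.0000 × (1 + 0.0135)^4 = £382,852.7003…
After £177,800.00 payment: £382,852.7003… − £177,800.00 = £205,052.7003…
Balance at month 12: £205,052.7003… × (1 + 0.0135)^8 = £228,273.5102…
Penalty: 12 × 1.75% × £362,858.00 = £76,200.18
Final settlement = outstanding balance + penalty = £228,273.5102… + £76,200.18 = £304,473.69

£304,473.69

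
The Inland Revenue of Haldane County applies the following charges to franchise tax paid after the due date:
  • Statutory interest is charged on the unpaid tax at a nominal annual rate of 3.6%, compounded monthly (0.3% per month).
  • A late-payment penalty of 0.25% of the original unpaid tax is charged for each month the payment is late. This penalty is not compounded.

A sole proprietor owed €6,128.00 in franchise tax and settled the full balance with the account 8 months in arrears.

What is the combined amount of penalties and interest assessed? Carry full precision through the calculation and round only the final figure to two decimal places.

Late-payment penalty = 0.25% × €6,128.00 × 8 mo = €122.56
Interest: €6,128.00 × ((1 + 0.003)^8 − 1) = €6,128.00 × 0.0242535… = €148.6256…
Penalties + interest = €122.5600 + €148.6256… = €271.19

€271.19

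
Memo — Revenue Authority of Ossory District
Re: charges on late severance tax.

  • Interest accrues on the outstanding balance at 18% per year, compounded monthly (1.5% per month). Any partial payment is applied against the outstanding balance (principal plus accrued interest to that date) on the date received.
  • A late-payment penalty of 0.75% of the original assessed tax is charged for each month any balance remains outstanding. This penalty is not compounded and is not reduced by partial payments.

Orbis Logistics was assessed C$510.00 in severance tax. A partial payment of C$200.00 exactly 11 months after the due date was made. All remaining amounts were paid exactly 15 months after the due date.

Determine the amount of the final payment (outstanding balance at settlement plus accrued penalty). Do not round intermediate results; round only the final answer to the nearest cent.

Balance at month 11: C$510.0000 × (1 + 0.015)^11 = C$600.7540…
After C$200.00 payment: C$600.7540… − C$200.00 = C$400.7540…
Balance at month 15: C$400.7540… × (1 + 0.015)^4 = C$425.3456…
Penalty: 15 × 0.75% × C$510.00 = C$57.38…
Final settlement = outstanding balance + penalty = C$425.3456… + C$57.38… = C$482.72

C$482.72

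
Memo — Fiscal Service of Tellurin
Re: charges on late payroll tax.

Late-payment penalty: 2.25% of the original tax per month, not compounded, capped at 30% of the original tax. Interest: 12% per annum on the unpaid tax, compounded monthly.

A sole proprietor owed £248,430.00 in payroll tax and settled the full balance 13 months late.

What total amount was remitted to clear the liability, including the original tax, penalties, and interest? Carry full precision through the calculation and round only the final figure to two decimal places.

Penalty: 13 × 2.25% × £248,430.00 = £72,665.78… (below the 30% cap of £74,529.00)
Interest (12%/yr ÷ 12 = 1%/month): £248,430.00 × ((1 + 0.01)^13 − 1) = £34,306.5137…
Total = £248,430.00 + £72,665.7750 + £34,306.5137… = £355,402.29

£355,402.29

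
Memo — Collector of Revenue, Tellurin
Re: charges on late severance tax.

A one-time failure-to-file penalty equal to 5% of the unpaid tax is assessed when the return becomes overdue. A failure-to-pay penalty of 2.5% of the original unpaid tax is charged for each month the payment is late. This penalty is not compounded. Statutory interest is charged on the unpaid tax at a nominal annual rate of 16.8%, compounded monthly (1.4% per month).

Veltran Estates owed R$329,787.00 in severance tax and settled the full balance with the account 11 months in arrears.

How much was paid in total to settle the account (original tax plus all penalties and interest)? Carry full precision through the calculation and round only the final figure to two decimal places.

R$491,463.66

Failure-to-file penalty: 5% × R$329,787.00 = R$16,489.35
Failure-to-pay penalty: 11 × 2.5% × R$329,787.00 = R$90,691.43…
Interest: R$329,787.00 × ((1 + 0.014)^11 − 1) = R$329,787.00 × 0.1652457… = R$54,495.8801…
Total = R$329,787.00 + R$107,180.7750 + R$54,495.8801… = R$491,463.66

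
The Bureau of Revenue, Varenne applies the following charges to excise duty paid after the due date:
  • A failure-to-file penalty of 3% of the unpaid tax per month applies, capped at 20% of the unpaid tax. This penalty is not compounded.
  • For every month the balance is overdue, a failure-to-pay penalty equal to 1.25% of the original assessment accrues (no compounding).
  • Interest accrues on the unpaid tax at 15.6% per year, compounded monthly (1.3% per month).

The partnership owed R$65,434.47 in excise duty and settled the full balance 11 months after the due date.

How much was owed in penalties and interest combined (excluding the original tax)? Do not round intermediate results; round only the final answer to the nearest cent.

Failure-to-file: 11 × 3% × R$65,434.47 = R$21,593.38…, capped at 20% × R$65,434.47 = R$13,086.89…
Failure-to-pay penalty: 11 × 1.25% × R$65,434.47 = R$8,997.24…
Interest: R$65,434.47 × ((1 + 0.013)^11 − 1) = R$65,434.47 × 0.1526671… = R$9,989.6910…
Penalties + interest = R$22,084.1336… + R$9,989.6910… = R$32,073.82

R$32,073.82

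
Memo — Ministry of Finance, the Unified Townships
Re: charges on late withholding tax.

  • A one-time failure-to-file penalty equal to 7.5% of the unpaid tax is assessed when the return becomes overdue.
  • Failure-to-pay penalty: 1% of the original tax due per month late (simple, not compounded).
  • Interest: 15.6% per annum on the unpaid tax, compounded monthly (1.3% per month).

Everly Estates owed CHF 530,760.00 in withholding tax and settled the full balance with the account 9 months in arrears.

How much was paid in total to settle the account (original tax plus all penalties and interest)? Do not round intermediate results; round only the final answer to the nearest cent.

CHF 683,763.35

Failure-to-file penalty: 7.5% × CHF 530,760.00 = CHF 39,807.00
Failure-to-pay penalty: 9 × 1% × CHF 530,760.00 = CHF 47,768.40
Interest: CHF 530,760.00 × ((1 + 0.013)^9 − 1) = CHF 530,760.00 × 0.1232722… = CHF 65,427.9496…
Total = CHF 530,760.00 + CHF 87,575.4000 + CHF 65,427.9496… = CHF 683,763.35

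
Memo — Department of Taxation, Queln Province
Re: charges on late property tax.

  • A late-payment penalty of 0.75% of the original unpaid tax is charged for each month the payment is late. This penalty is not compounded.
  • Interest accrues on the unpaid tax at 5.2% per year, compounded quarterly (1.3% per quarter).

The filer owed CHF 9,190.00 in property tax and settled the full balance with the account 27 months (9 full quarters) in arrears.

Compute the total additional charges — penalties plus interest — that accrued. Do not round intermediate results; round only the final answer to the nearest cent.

CHF 2,993.85

Late-payment penalty: 27 × 0.75% × CHF 9,190.00 = CHF 1,860.98…
Interest: CHF 9,190.00 × ((1 + 0.013)^9 − 1) = CHF 9,190.00 × 0.1232722… = CHF 1,132.8715…
Penalties + interest = CHF 1,860.9750 + CHF 1,132.8715… = CHF 2,993.85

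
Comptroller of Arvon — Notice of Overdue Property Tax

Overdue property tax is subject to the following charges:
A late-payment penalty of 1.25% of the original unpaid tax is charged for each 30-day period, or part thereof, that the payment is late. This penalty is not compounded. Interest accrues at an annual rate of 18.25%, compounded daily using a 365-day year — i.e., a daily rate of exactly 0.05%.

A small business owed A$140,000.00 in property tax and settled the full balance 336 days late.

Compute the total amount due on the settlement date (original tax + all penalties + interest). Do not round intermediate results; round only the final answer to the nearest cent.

Penalty periods: ⌈336/30⌉ = 12; penalty = 12 × 1.25% × A$140,000.00 = A$21,000.00
Interest: A$140,000.00 × ((1 + 0.0005)^336 − 1) = A$140,000.00 × 0.18288694… = A$25,604.1723…
Total = A$140,000.00 + A$21,000.0000 + A$25,604.1723… = A$186,604.17

A$186,604.17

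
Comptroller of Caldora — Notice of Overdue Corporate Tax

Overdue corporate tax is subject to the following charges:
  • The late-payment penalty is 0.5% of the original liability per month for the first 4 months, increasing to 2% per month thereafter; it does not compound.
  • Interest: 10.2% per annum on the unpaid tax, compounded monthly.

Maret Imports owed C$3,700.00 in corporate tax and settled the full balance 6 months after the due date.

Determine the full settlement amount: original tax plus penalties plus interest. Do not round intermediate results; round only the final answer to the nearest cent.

Penalty, months 1–4: 4 × 0.5% × C$3,700.00 = C$74.00
Penalty, months 5–6: 2 × 2% × C$3,700.00 = C$148.00
Interest (10.2%/yr ÷ 12 = 0.85%/month): C$3,700.00 × ((1 + 0.0085)^6 − 1) = C$192.7556…
Total = C$3,700.00 + C$222.0000 + C$192.7556… = C$4,114.76

C$4,114.76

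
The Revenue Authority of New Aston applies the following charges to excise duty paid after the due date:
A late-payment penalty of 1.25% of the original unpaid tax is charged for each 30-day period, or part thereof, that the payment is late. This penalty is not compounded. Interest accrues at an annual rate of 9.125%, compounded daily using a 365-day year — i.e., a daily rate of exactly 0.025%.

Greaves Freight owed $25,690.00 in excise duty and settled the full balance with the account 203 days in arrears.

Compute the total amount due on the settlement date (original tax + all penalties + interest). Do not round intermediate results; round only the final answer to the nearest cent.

$29,275.12

Penalty periods: ⌈203/30⌉ = 7; penalty = 7 × 1.25% × $25,690.00 = $2,247.88…
Interest: $25,690.00 × ((1 + 0.00025)^203 − 1) = $25,690.00 × 0.05205317… = $1,337.2460…
Total = $25,690.00 + $2,247.8750 + $1,337.2460… = $29,275.12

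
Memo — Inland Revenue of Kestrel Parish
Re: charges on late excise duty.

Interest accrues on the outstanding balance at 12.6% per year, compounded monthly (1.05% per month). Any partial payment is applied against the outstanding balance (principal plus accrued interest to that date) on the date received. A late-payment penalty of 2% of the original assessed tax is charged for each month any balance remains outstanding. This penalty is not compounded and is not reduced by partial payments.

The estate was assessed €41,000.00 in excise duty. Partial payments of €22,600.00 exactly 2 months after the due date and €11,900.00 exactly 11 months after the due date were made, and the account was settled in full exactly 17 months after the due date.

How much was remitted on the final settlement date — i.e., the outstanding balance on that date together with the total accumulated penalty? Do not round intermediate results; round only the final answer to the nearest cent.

€23,803.68

Balance at month 2: €41,000.0000 × (1 + 0.0105)^2 = €41,865.5203…
After €22,600.00 payment: €41,865.5203… − €22,600.00 = €19,265.5203…
Balance at month 11: €19,265.5203… × (1 + 0.0105)^9 = €21,164.4800…
After €11,900.00 payment: €21,164.4800… − €11,900.00 = €9,264.4800…
Balance at month 17: €9,264.4800… × (1 + 0.0105)^6 = €9,863.6795…
Penalty: 17 × 2% × €41,000.00 = €13,940.00
Final settlement = outstanding balance + penalty = €9,863.6795… + €13,940.00 = €23,803.68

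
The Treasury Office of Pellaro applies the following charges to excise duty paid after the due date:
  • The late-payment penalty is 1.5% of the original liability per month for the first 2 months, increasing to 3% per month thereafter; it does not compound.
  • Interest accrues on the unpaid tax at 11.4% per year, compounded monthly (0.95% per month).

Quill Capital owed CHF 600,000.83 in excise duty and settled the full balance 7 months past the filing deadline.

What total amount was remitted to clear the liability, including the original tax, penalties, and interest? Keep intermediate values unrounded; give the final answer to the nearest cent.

Penalty, months 1–2: 2 × 1.5% × CHF 600,000.83 = CHF 18,000.02…
Penalty, months 3–7: 5 × 3% × CHF 600,000.83 = CHF 90,000.12…
Interest: CHF 600,000.83 × ((1 + 0.0095)^7 − 1) = CHF 600,000.83 × 0.0684255… = CHF 41,055.3837…
Total = CHF 600,000.83 + CHF 108,000.1494 + CHF 41,055.3837… = CHF 749,056.36

CHF 749,056.36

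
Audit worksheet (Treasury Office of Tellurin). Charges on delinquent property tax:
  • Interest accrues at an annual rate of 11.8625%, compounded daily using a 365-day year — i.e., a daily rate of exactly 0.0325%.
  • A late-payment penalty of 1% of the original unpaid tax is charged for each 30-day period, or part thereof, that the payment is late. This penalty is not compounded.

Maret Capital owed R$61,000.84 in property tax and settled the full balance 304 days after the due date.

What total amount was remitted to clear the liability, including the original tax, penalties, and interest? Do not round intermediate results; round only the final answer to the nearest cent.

Penalty periods: ⌈304/30⌉ = 11; penalty = 11 × 1% × R$61,000.84 = R$6,710.09…
Interest: R$61,000.84 × ((1 + 0.000325)^304 − 1) = R$61,000.84 × 0.10382779… = R$6,333.5824…
Total = R$61,000.84 + R$6,710.0924 + R$6,333.5824… = R$74,044.51

R$74,044.51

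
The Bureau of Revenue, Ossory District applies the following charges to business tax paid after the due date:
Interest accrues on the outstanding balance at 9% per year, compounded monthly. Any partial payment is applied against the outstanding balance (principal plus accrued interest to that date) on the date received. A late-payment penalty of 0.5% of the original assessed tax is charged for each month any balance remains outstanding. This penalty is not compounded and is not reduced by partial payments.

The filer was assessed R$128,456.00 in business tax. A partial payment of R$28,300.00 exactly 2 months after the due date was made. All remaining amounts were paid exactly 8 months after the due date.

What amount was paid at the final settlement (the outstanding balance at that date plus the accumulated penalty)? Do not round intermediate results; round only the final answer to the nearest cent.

R$111,909.36

Monthly rate = 9% ÷ 12 = 0.75%
Balance at month 2: R$128,456.0000 × (1 + 0.0075)^2 = R$130,390.0657…
After R$28,300.00 payment: R$130,390.0657… − R$28,300.00 = R$102,090.0657…
Balance at month 8: R$102,090.0657… × (1 + 0.0075)^6 = R$106,771.1233…
Penalty: 8 × 0.5% × R$128,456.00 = R$5,138.24
Final settlement = outstanding balance + penalty = R$106,771.1233… + R$5,138.24 = R$111,909.36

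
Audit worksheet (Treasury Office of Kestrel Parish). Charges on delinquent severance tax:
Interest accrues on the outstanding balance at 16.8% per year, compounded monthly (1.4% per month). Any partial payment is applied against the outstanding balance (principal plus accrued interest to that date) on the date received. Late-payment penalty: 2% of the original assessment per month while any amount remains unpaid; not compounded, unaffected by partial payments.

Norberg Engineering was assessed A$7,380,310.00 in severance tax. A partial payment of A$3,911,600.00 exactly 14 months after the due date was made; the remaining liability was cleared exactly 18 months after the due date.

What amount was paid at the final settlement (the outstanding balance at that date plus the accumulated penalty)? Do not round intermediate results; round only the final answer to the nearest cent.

Balance at month 14: A$7,380,310.0000 × (1 + 0.014)^14 = A$8,966,149.4625…
After A$3,911,600.00 payment: A$8,966,149.4625… − A$3,911,600.00 = A$5,054,549.4625…
Balance at month 18: A$5,054,549.4625… × (1 + 0.014)^4 = A$5,343,604.0555…
Penalty: 18 × 2% × A$7,380,310.00 = A$2,656,911.60
Final settlement = outstanding balance + penalty = A$5,343,604.0555… + A$2,656,911.60 = A$8,000,515.66

A$8,000,515.66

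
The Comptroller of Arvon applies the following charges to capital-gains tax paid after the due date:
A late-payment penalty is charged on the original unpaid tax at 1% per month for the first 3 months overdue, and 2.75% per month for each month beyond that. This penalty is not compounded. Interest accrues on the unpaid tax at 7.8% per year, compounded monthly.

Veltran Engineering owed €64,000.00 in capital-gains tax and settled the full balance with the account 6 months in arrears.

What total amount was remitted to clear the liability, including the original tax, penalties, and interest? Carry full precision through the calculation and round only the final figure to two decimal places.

Penalty, months 1–3: 3 × 1% × €64,000.00 = €1,920.00
Penalty, months 4–6: 3 × 2.75% × €64,000.00 = €5,280.00
Interest (7.8%/yr ÷ 12 = 0.65%/month): €64,000.00 × ((1 + 0.0065)^6 − 1) = €2,536.9132…
Total = €64,000.00 + €7,200.0000 + €2,536.9132… = €73,736.91

€73,736.91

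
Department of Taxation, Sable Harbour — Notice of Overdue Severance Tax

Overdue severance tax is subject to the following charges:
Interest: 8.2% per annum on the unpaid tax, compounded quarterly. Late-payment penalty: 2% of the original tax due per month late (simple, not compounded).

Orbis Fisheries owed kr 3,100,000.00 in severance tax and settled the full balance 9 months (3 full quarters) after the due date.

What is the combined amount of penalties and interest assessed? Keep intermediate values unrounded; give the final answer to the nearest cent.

Late-payment penalty: 9 × 2% × kr 3,100,000.00 = kr 558,000.00
Interest (8.2%/yr ÷ 4 = 2.05%/quarter): kr 3,100,000.00 × ((1 + 0.0205)^3 − 1) = kr 194,585.0319…
Penalties + interest = kr 558,000.0000 + kr 194,585.0319… = kr 752,585.03

kr 752,585.03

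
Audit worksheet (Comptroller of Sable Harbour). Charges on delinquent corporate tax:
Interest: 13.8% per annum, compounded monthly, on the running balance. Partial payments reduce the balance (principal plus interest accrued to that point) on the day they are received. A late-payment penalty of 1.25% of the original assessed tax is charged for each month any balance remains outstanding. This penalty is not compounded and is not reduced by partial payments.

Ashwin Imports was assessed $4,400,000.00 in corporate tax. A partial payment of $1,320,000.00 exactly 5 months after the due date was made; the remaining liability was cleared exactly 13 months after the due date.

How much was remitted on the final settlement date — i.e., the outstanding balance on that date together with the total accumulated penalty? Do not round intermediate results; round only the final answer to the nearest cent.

$4,373,716.24

Monthly rate = 13.8% ÷ 12 = 1.15%
Balance at month 5: $4,400,000.0000 × (1 + 0.0115)^5 = $4,658,886.3042…
After $1,320,000.00 payment: $4,658,886.3042… − $1,320,000.00 = $3,338,886.3042…
Balance at month 13: $3,338,886.3042… × (1 + 0.0115)^8 = $3,658,716.2354…
Penalty: 13 × 1.25% × $4,400,000.00 = $715,000.00
Final settlement = outstanding balance + penalty = $3,658,716.2354… + $715,000.00 = $4,373,716.24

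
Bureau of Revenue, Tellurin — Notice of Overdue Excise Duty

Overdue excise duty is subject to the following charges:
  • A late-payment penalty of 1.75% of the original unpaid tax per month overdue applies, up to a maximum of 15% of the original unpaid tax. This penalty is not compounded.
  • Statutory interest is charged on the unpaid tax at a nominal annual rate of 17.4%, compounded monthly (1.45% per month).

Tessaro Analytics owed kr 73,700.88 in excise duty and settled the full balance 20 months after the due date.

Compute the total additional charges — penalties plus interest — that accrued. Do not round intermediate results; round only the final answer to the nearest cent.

Penalty (uncapped): 20 × 1.75% × kr 73,700.88 = kr 25,795.31…; cap = 15% × kr 73,700.88 = kr 11,055.13… → penalty = kr 11,055.13…
Interest: kr 73,700.88 × ((1 + 0.0145)^20 − 1) = kr 73,700.88 × 0.3336474… = kr 24,590.1081…
Penalties + interest = kr 11,055.1320 + kr 24,590.1081… = kr 35,645.24

kr 35,645.24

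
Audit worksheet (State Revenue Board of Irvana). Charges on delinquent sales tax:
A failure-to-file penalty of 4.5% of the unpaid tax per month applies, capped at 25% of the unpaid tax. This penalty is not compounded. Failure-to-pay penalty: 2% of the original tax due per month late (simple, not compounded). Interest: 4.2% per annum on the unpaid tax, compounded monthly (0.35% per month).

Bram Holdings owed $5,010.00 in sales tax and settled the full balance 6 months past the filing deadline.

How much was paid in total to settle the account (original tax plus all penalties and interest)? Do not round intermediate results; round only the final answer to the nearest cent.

$6,969.83

Failure-to-file: 6 × 4.5% × $5,010.00 = $1,352.70, capped at 25% × $5,010.00 = $1,252.50
Failure-to-pay penalty: 6 × 2% × $5,010.00 = $601.20
Interest: $5,010.00 × ((1 + 0.0035)^6 − 1) = $5,010.00 × 0.0211846… = $106.1349…
Total = $5,010.00 + $1,853.7000 + $106.1349… = $6,969.83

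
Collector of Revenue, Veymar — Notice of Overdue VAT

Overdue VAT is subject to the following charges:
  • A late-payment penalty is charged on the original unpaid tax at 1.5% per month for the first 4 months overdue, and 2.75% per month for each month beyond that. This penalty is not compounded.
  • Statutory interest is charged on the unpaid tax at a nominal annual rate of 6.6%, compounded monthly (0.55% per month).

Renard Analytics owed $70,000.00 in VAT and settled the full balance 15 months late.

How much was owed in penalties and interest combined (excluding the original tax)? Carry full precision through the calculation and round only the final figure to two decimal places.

Penalty, months 1–4: 4 × 1.5% × $70,000.00 = $4,200.00
Penalty, months 5–15: 11 × 2.75% × $70,000.00 = $21,175.00
Interest: $70,000.00 × ((1 + 0.0055)^15 − 1) = $70,000.00 × 0.0857532… = $6,002.7250…
Penalties + interest = $25,375.0000 + $6,002.7250… = $31,377.73

$31,377.73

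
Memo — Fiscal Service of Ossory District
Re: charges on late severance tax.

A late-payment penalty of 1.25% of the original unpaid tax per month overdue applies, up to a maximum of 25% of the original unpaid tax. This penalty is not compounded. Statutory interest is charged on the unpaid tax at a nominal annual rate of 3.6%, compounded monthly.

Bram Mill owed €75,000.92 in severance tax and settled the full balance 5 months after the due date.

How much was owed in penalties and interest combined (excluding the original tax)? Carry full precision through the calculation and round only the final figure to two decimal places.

€5,819.34

Penalty: 5 × 1.25% × €75,000.92 = €4,687.56… (below the 25% cap of €18,750.23)
Interest (3.6%/yr ÷ 12 = 0.3%/month): €75,000.92 × ((1 + 0.003)^5 − 1) = €1,131.7842…
Penalties + interest = €4,687.5575 + €1,131.7842… = €5,819.34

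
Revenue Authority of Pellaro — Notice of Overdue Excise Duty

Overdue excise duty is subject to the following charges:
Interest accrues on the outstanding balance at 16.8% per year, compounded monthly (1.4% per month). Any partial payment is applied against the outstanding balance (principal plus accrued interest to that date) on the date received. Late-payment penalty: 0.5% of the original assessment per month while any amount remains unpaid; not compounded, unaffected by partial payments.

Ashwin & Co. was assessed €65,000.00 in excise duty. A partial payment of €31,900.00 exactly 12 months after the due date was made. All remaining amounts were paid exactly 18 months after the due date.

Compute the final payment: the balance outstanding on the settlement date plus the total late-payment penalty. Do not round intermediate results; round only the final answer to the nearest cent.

Balance at month 12: €65,000.0000 × (1 + 0.014)^12 = €76,801.3434…
After €31,900.00 payment: €76,801.3434… − €31,900.00 = €44,901.3434…
Balance at month 18: €44,901.3434… × (1 + 0.014)^6 = €48,807.5564…
Penalty: 18 × 0.5% × €65,000.00 = €5,850.00
Final settlement = outstanding balance + penalty = €48,807.5564… + €5,850.00 = €54,657.56

€54,657.56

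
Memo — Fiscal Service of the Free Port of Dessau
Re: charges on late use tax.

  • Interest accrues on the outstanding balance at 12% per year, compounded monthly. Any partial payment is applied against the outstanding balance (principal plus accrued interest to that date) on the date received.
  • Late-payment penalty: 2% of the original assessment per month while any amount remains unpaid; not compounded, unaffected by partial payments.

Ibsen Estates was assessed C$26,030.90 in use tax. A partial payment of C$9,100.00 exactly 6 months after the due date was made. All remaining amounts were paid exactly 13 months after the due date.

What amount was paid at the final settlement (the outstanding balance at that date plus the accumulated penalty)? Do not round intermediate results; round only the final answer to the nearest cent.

Monthly rate = 12% ÷ 12 = 1%
Balance at month 6: C$26,030.9000 × (1 + 0.01)^6 = C$27,632.3249…
After C$9,100.00 payment: C$27,632.3249… − C$9,100.00 = C$18,532.3249…
Balance at month 13: C$18,532.3249… × (1 + 0.01)^7 = C$19,869.1607…
Penalty: 13 × 2% × C$26,030.90 = C$6,768.03…
Final settlement = outstanding balance + penalty = C$19,869.1607… + C$6,768.03… = C$26,637.19

C$26,637.19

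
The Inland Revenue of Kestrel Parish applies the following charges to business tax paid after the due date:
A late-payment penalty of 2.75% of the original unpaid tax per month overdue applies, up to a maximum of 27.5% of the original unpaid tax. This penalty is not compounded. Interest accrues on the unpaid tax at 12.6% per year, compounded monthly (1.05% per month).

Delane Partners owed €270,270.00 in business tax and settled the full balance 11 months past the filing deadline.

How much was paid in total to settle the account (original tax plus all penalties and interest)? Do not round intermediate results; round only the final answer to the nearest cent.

€377,502.01

Penalty (uncapped): 11 × 2.75% × €270,270.00 = €81,756.68…; cap = 27.5% × €270,270.00 = €74,324.25 → penalty = €74,324.25
Interest: €270,270.00 × ((1 + 0.0105)^11 − 1) = €270,270.00 × 0.1217588… = €32,907.7587…
Total = €270,270.00 + €74,324.2500 + €32,907.7587… = €377,502.01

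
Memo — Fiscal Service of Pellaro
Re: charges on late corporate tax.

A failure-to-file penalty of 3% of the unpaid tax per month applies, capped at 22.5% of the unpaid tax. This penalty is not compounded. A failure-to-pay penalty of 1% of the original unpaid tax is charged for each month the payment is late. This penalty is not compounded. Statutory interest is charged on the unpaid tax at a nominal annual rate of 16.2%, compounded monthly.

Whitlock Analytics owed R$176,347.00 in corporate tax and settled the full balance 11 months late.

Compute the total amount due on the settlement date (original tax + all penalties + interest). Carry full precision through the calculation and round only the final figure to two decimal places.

R$263,451.99

Failure-to-file: 11 × 3% × R$176,347.00 = R$58,194.51, capped at 22.5% × R$176,347.00 = R$39,678.08…
Failure-to-pay penalty = 1% × R$176,347.00 × 11 mo = R$19,398.17
Interest (16.2%/yr ÷ 12 = 1.35%/month): R$176,347.00 × ((1 + 0.0135)^11 − 1) = R$28,028.7479…
Total = R$176,347.00 + R$59,076.2450 + R$28,028.7479… = R$263,451.99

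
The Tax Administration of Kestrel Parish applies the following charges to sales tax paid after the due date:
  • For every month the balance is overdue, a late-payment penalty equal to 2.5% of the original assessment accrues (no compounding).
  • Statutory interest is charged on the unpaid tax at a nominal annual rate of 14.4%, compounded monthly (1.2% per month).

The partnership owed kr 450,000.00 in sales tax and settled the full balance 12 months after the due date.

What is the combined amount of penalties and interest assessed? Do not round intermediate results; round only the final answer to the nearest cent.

kr 204,252.58

Late-payment penalty: 12 × 2.5% × kr 450,000.00 = kr 135,000.00
Interest: kr 450,000.00 × ((1 + 0.012)^12 − 1) = kr 450,000.00 × 0.1538946… = kr 69,252.5809…
Penalties + interest = kr 135,000.0000 + kr 69,252.5809… = kr 204,252.58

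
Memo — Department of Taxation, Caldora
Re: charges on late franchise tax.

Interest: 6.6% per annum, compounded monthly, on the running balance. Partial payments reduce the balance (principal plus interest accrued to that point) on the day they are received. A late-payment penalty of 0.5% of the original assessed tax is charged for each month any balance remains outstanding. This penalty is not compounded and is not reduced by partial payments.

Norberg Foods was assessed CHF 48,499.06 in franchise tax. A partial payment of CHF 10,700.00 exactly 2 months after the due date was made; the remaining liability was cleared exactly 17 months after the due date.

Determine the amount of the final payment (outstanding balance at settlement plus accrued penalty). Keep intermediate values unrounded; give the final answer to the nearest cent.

CHF 45,743.70

Monthly rate = 6.6% ÷ 12 = 0.55%
Balance at month 2: CHF 48,499.0600 × (1 + 0.0055)^2 = CHF 49,034.0168…
After CHF 10,700.00 payment: CHF 49,034.0168… − CHF 10,700.00 = CHF 38,334.0168…
Balance at month 17: CHF 38,334.0168… × (1 + 0.0055)^15 = CHF 41,621.2819…
Penalty: 17 × 0.5% × CHF 48,499.06 = CHF 4,122.42…
Final settlement = outstanding balance + penalty = CHF 41,621.2819… + CHF 4,122.42… = CHF 45,743.70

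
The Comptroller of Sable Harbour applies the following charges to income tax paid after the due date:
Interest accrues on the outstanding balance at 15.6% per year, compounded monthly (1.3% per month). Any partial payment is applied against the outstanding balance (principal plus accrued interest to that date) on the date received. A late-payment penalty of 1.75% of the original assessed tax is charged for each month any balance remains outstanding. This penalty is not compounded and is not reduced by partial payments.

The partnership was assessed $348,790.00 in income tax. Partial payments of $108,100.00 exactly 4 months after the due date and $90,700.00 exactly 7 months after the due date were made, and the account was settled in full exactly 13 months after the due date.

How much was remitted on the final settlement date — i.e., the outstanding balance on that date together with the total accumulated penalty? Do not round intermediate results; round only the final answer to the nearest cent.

$272,475.16

Balance at month 4: $348,790.0000 × (1 + 0.013)^4 = $367,283.8282…
After $108,100.00 payment: $367,283.8282… − $108,100.00 = $259,183.8282…
Balance at month 7: $259,183.8282… × (1 + 0.013)^3 = $269,423.9731…
After $90,700.00 payment: $269,423.9731… − $90,700.00 = $178,723.9731…
Balance at month 13: $178,723.9731… × (1 + 0.013)^6 = $193,125.4384…
Penalty: 13 × 1.75% × $348,790.00 = $79,349.73…
Final settlement = outstanding balance + penalty = $193,125.4384… + $79,349.73… = $272,475.16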